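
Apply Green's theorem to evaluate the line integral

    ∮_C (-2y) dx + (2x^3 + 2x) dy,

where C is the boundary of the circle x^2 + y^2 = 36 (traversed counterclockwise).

Green's theorem converts the closed line integral into a double integral over the enclosed region D:

    ∮_C P dx + Q dy = ∬_D (∂Q/∂x - ∂P/∂y) dA.

Here P = -2y, Q = 2x^3 + 2x, so

    ∂Q/∂x = 6x^2 + 2,    ∂P/∂y = -2,
    ∂Q/∂x - ∂P/∂y = 6x^2 + 4.

D is the region x^2 + y^2 ≤ 36. Evaluating the double integral:

In polar coordinates (x = r cos θ, y = r sin θ, dA = r dr dθ) the integrand becomes 6r^2cos(θ)^2 + 4, so

    ∬_D (6x^2 + 4) dA = ∫_0^{2π} ∫_0^{6} (6r^2cos(θ)^2 + 4) · r dr dθ.

Inner (r from 0 to 6): 1944cos(θ)^2 + 72.
Outer (θ from 0 to 2π): 2088π.

Therefore ∮_C P dx + Q dy = 2088π.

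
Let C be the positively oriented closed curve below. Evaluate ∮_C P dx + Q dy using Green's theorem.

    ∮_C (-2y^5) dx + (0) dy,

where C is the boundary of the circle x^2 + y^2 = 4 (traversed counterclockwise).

Green's theorem converts the closed line integral into a double integral over the enclosed region D:

    ∮_C P dx + Q dy = ∬_D (∂Q/∂x - ∂P/∂y) dA.

Here P = -2y^5, Q = 0, so

    ∂Q/∂x = 0,    ∂P/∂y = -10y^4,
    ∂Q/∂x - ∂P/∂y = 10y^4.

D is the region x^2 + y^2 ≤ 4. Evaluating the double integral:

In polar coordinates (x = r cos θ, y = r sin θ, dA = r dr dθ) the integrand becomes 10r^4sin(θ)^4, so

    ∬_D (10y^4) dA = ∫_0^{2π} ∫_0^{2} (10r^4sin(θ)^4) · r dr dθ.

Inner (r from 0 to 2): 320sin(θ)^4/3.
Outer (θ from 0 to 2π): 80π.

Therefore ∮_C P dx + Q dy = 80π.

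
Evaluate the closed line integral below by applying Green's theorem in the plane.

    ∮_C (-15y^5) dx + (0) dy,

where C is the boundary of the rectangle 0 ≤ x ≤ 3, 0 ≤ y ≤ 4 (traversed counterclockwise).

Green's theorem converts the closed line integral into a double integral over the enclosed region D:

    ∮_C P dx + Q dy = ∬_D (∂Q/∂x - ∂P/∂y) dA.

Here P = -15y^5, Q = 0, so

    ∂Q/∂x = 0,    ∂P/∂y = -75y^4,
    ∂Q/∂x - ∂P/∂y = 75y^4.

D is the region 0 ≤ x ≤ 3, 0 ≤ y ≤ 4. Evaluating the double integral:

    ∬_D (75y^4) dA = ∫_0^{3} ∫_0^{4} (75y^4) dy dx.

Inner (y from 0 to 4): 15360.
Outer (x from 0 to 3): 46080.

Therefore ∮_C P dx + Q dy = 46080.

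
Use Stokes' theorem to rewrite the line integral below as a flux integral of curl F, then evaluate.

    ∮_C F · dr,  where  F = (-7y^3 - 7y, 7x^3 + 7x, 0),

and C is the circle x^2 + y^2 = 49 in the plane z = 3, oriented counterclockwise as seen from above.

Let S be the flat disk x^2 + y^2 ≤ 49 in the plane z = 3, with upward unit normal n̂ = ẑ. By Stokes' theorem,

    ∮_C F · dr = ∬_S (∇ × F) · n̂ dS = ∬_D (curl F)_z dA,

where D is the disk x^2 + y^2 ≤ 49.

Compute the curl of F = (-7y^3 - 7y, 7x^3 + 7x, 0):
    (∇ × F)_x = ∂F_z/∂y - ∂F_y/∂z = 0,
    (∇ × F)_y = ∂F_x/∂z - ∂F_z/∂x = 0,
    (∇ × F)_z = ∂F_y/∂x - ∂F_x/∂y = 21x^2 + 21y^2 + 14.

On z = 3, (curl F)_z = 21x^2 + 21y^2 + 14.

Convert to polar (x = r cos θ, y = r sin θ, dA = r dr dθ); the integrand becomes 21r^2 + 14, so

    ∬_D (curl F)_z dA = ∫_0^{2π} ∫_0^{7} (21r^2 + 14) · r dr dθ.

Inner (r from 0 to 7): 51793/4.
Outer (θ from 0 to 2π): 51793π/2.

Therefore ∮_C F · dr = 51793π/2.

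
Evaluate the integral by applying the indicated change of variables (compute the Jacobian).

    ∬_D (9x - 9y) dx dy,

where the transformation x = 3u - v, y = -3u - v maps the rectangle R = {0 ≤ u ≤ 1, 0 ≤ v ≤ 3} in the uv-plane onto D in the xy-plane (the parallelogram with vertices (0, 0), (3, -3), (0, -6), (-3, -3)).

Compute the Jacobian determinant of (x, y) with respect to (u, v):

    ∂(x,y)/∂(u,v) = | 3  -1 | = (3)(-1) - (-1)(-3) = -6.
                   | -3  -1 |

Its absolute value is |J| = 6 (the area scaling factor).

Substituting x = 3u - v, y = -3u - v into the integrand,

    9x - 9y → 54u,

so the integral becomes

    ∬_R (54u) · |J| du dv = ∫_0^1 ∫_0^3 (324u) dv du.

Inner (v): 972u.
Outer (u): 486.

Therefore ∬_D (9x - 9y) dx dy = 486.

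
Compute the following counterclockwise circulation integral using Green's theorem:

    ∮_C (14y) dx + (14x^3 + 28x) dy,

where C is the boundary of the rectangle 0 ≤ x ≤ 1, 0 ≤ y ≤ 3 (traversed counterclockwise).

Green's theorem converts the closed line integral into a double integral over the enclosed region D:

    ∮_C P dx + Q dy = ∬_D (∂Q/∂x - ∂P/∂y) dA.

Here P = 14y, Q = 14x^3 + 28x, so

    ∂Q/∂x = 42x^2 + 28,    ∂P/∂y = 14,
    ∂Q/∂x - ∂P/∂y = 42x^2 + 14.

D is the region 0 ≤ x ≤ 1, 0 ≤ y ≤ 3. Evaluating the double integral:

    ∬_D (42x^2 + 14) dA = ∫_0^{1} ∫_0^{3} (42x^2 + 14) dy dx.

Inner (y from 0 to 3): 126x^2 + 42.
Outer (x from 0 to 1): 84.

Therefore ∮_C P dx + Q dy = 84.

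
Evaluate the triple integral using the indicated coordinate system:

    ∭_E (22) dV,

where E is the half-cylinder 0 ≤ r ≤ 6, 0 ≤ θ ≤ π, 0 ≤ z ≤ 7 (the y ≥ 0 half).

In cylindrical coordinates, x = r cos(θ), y = r sin(θ), z = z, and dV = r dr dθ dz.

The integrand becomes 22, so

    ∭_E (22) dV = ∫_{0}^{π} ∫_{0}^{6} ∫_{0}^{7} (22) · r dz dr dθ.

Inner (z): 154r.
Middle (r from 0 to 6): 2772.
Outer (θ): 2772π.

Therefore the triple integral equals 2772π.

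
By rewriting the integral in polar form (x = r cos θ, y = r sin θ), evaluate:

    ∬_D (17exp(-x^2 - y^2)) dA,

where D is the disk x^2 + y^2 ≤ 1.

The region D is 0 ≤ r ≤ 1, 0 ≤ θ ≤ 2π in polar coordinates, where x = r cos(θ), y = r sin(θ), and dA = r dr dθ.

Under the substitution, the integrand becomes 17exp(-r^2), so

    ∬_D (17exp(-x^2 - y^2)) dA = ∫_{0}^{2π} ∫_{0}^{1} (17exp(-r^2)) · r dr dθ.

Inner integral (in r): ∫_{0}^{1} (17exp(-r^2)) · r dr = 17/2 - 17exp(-1)/2.

Outer integral (in θ): ∫_{0}^{2π} (17/2 - 17exp(-1)/2) dθ = -17π exp(-1) + 17π.

Therefore ∬_D (17exp(-x^2 - y^2)) dA = -17π exp(-1) + 17π.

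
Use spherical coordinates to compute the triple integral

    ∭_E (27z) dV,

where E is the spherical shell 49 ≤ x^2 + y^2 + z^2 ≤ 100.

In spherical coordinates, x = ρ sin(φ) cos(θ), y = ρ sin(φ) sin(θ), z = ρ cos(φ), and dV = ρ^2 sin(φ) dρ dφ dθ.

The integrand becomes 27ρ cos(φ), so

    ∭_E (27z) dV = ∫_{0}^{2π} ∫_{0}^{π} ∫_{7}^{10} (27ρ cos(φ)) · ρ^2 sin(φ) dρ dφ dθ.

Inner (ρ): 205173sin(2φ)/8.
Middle (φ): 0.
Outer (θ): 0.

Therefore the triple integral equals 0.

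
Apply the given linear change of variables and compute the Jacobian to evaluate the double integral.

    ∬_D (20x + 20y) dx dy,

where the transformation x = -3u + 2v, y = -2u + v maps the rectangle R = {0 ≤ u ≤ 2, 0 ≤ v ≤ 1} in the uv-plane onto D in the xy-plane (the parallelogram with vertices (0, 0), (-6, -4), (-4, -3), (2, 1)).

Compute the Jacobian determinant of (x, y) with respect to (u, v):

    ∂(x,y)/∂(u,v) = | -3  2 | = (-3)(1) - (2)(-2) = 1.
                   | -2  1 |

Its absolute value is |J| = 1 (the area scaling factor).

Substituting x = -3u + 2v, y = -2u + v into the integrand,

    20x + 20y → -100u + 60v,

so the integral becomes

    ∬_R (-100u + 60v) · |J| du dv = ∫_0^2 ∫_0^1 (-100u + 60v) dv du.

Inner (v): 30 - 100u.
Outer (u): -140.

Therefore ∬_D (20x + 20y) dx dy = -140.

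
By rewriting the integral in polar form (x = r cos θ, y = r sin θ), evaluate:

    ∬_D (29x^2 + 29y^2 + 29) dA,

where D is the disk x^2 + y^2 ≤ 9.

The region D is 0 ≤ r ≤ 3, 0 ≤ θ ≤ 2π in polar coordinates, where x = r cos(θ), y = r sin(θ), and dA = r dr dθ.

Under the substitution, the integrand becomes 29r^2 + 29, so

    ∬_D (29x^2 + 29y^2 + 29) dA = ∫_{0}^{2π} ∫_{0}^{3} (29r^2 + 29) · r dr dθ.

Inner integral (in r): ∫_{0}^{3} (29r^2 + 29) · r dr = 2871/4.

Outer integral (in θ): ∫_{0}^{2π} (2871/4) dθ = 2871π/2.

Therefore ∬_D (29x^2 + 29y^2 + 29) dA = 2871π/2.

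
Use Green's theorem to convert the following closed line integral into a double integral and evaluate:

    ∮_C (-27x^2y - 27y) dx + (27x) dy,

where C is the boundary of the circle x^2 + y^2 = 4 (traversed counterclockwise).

Green's theorem converts the closed line integral into a double integral over the enclosed region D:

    ∮_C P dx + Q dy = ∬_D (∂Q/∂x - ∂P/∂y) dA.

Here P = -27x^2y - 27y, Q = 27x, so

    ∂Q/∂x = 27,    ∂P/∂y = -27x^2 - 27,
    ∂Q/∂x - ∂P/∂y = 27x^2 + 54.

D is the region x^2 + y^2 ≤ 4. Evaluating the double integral:

In polar coordinates (x = r cos θ, y = r sin θ, dA = r dr dθ) the integrand becomes 27r^2cos(θ)^2 + 54, so

    ∬_D (27x^2 + 54) dA = ∫_0^{2π} ∫_0^{2} (27r^2cos(θ)^2 + 54) · r dr dθ.

Inner (r from 0 to 2): 108cos(θ)^2 + 108.
Outer (θ from 0 to 2π): 324π.

Therefore ∮_C P dx + Q dy = 324π.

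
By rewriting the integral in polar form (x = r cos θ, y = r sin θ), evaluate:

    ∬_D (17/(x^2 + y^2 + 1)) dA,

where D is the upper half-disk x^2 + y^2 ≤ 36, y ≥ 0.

The region D is 0 ≤ r ≤ 6, 0 ≤ θ ≤ π in polar coordinates, where x = r cos(θ), y = r sin(θ), and dA = r dr dθ.

Under the substitution, the integrand becomes 17/(r^2 + 1), so

    ∬_D (17/(x^2 + y^2 + 1)) dA = ∫_{0}^{π} ∫_{0}^{6} (17/(r^2 + 1)) · r dr dθ.

Inner integral (in r): ∫_{0}^{6} (17/(r^2 + 1)) · r dr = 17log(37)/2.

Outer integral (in θ): ∫_{0}^{π} (17log(37)/2) dθ = 17π log(37)/2.

Therefore ∬_D (17/(x^2 + y^2 + 1)) dA = 17π log(37)/2.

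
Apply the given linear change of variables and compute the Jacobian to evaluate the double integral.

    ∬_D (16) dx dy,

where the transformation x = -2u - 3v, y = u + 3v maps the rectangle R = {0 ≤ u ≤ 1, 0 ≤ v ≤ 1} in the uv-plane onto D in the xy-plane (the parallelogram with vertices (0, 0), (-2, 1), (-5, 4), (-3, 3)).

Compute the Jacobian determinant of (x, y) with respect to (u, v):

    ∂(x,y)/∂(u,v) = | -2  -3 | = (-2)(3) - (-3)(1) = -3.
                   | 1  3 |

Its absolute value is |J| = 3 (the area scaling factor).

Substituting x = -2u - 3v, y = u + 3v into the integrand,

    16 → 16,

so the integral becomes

    ∬_R (16) · |J| du dv = ∫_0^1 ∫_0^1 (48) dv du.

Inner (v): 48.
Outer (u): 48.

Therefore ∬_D (16) dx dy = 48.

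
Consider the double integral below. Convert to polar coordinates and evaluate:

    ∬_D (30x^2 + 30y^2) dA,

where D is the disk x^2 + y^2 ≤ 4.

The region D is 0 ≤ r ≤ 2, 0 ≤ θ ≤ 2π in polar coordinates, where x = r cos(θ), y = r sin(θ), and dA = r dr dθ.

Under the substitution, the integrand becomes 30r^2, so

    ∬_D (30x^2 + 30y^2) dA = ∫_{0}^{2π} ∫_{0}^{2} (30r^2) · r dr dθ.

Inner integral (in r): ∫_{0}^{2} (30r^2) · r dr = 120.

Outer integral (in θ): ∫_{0}^{2π} (120) dθ = 240π.

Therefore ∬_D (30x^2 + 30y^2) dA = 240π.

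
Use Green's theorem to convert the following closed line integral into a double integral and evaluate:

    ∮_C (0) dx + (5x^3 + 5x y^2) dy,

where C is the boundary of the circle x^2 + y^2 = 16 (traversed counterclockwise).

Green's theorem converts the closed line integral into a double integral over the enclosed region D:

    ∮_C P dx + Q dy = ∬_D (∂Q/∂x - ∂P/∂y) dA.

Here P = 0, Q = 5x^3 + 5x y^2, so

    ∂Q/∂x = 15x^2 + 5y^2,    ∂P/∂y = 0,
    ∂Q/∂x - ∂P/∂y = 15x^2 + 5y^2.

D is the region x^2 + y^2 ≤ 16. Evaluating the double integral:

In polar coordinates (x = r cos θ, y = r sin θ, dA = r dr dθ) the integrand becomes 5r^2(cos(2θ) + 2), so

    ∬_D (15x^2 + 5y^2) dA = ∫_0^{2π} ∫_0^{4} (5r^2(cos(2θ) + 2)) · r dr dθ.

Inner (r from 0 to 4): 320cos(2θ) + 640.
Outer (θ from 0 to 2π): 1280π.

Therefore ∮_C P dx + Q dy = 1280π.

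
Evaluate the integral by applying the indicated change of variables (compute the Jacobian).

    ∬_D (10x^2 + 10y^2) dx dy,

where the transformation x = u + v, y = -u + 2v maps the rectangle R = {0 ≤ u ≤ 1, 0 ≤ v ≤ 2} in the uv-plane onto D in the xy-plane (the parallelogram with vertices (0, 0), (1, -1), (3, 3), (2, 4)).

Compute the Jacobian determinant of (x, y) with respect to (u, v):

    ∂(x,y)/∂(u,v) = | 1  1 | = (1)(2) - (1)(-1) = 3.
                   | -1  2 |

Its absolute value is |J| = 3 (the area scaling factor).

Substituting x = u + v, y = -u + 2v into the integrand,

    10x^2 + 10y^2 → 20u^2 - 20u v + 50v^2,

so the integral becomes

    ∬_R (20u^2 - 20u v + 50v^2) · |J| du dv = ∫_0^1 ∫_0^2 (60u^2 - 60u v + 150v^2) dv du.

Inner (v): 120u^2 - 120u + 400.
Outer (u): 380.

Therefore ∬_D (10x^2 + 10y^2) dx dy = 380.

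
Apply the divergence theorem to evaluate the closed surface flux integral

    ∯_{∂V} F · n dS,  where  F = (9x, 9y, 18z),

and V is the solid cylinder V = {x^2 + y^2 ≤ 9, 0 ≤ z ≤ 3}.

By the divergence theorem,

    ∯_{∂V} F · n dS = ∭_V (∇ · F) dV.

Compute the divergence:
    ∇ · F = ∂F_x/∂x + ∂F_y/∂y + ∂F_z/∂z = 9 + 9 + 18 = 36.

In cylindrical coordinates, x = r cos(θ), y = r sin(θ), z = z, dV = r dr dθ dz, with 0 ≤ r ≤ 3, 0 ≤ θ ≤ 2π, 0 ≤ z ≤ 3.

The integrand, after substitution and multiplying by the volume element, becomes (36) · r, so

    ∭_V (∇·F) dV = ∫_0^{2π} ∫_0^{3} ∫_0^{3} (36) · r dz dr dθ.

Inner (z from 0 to 3): 108r.
Middle (r from 0 to 3): 486.
Outer (θ from 0 to 2π): 972π.

Therefore ∯_{∂V} F · n dS = 972π.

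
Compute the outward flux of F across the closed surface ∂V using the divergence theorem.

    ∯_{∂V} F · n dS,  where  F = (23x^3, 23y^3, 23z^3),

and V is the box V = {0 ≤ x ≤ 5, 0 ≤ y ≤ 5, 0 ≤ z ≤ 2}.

By the divergence theorem,

    ∯_{∂V} F · n dS = ∭_V (∇ · F) dV.

Compute the divergence:
    ∇ · F = ∂F_x/∂x + ∂F_y/∂y + ∂F_z/∂z = 69x^2 + 69y^2 + 69z^2.

V is a rectangular box, so dV = dx dy dz with 0 ≤ x ≤ 5, 0 ≤ y ≤ 5, 0 ≤ z ≤ 2.

Integrate (69x^2 + 69y^2 + 69z^2) over V as an iterated integral:

    ∭_V (∇·F) dV = ∫_0^{5} ∫_0^{5} ∫_0^{2} (69x^2 + 69y^2 + 69z^2) dz dy dx.

Inner (z from 0 to 2): 138x^2 + 138y^2 + 184.
Middle (y from 0 to 5): 690x^2 + 6670.
Outer (x from 0 to 5): 62100.

Therefore ∯_{∂V} F · n dS = 62100.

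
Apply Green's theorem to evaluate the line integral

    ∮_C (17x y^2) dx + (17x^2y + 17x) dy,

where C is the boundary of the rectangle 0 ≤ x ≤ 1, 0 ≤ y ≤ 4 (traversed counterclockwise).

Green's theorem converts the closed line integral into a double integral over the enclosed region D:

    ∮_C P dx + Q dy = ∬_D (∂Q/∂x - ∂P/∂y) dA.

Here P = 17x y^2, Q = 17x^2y + 17x, so

    ∂Q/∂x = 34x y + 17,    ∂P/∂y = 34x y,
    ∂Q/∂x - ∂P/∂y = 17.

D is the region 0 ≤ x ≤ 1, 0 ≤ y ≤ 4. Evaluating the double integral:

    ∬_D (17) dA = ∫_0^{1} ∫_0^{4} (17) dy dx.

Inner (y from 0 to 4): 68.
Outer (x from 0 to 1): 68.

Therefore ∮_C P dx + Q dy = 68.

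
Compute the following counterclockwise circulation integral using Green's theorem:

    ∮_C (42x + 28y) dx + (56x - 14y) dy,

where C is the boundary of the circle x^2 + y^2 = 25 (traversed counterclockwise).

Green's theorem converts the closed line integral into a double integral over the enclosed region D:

    ∮_C P dx + Q dy = ∬_D (∂Q/∂x - ∂P/∂y) dA.

Here P = 42x + 28y, Q = 56x - 14y, so

    ∂Q/∂x = 56,    ∂P/∂y = 28,
    ∂Q/∂x - ∂P/∂y = 28.

D is the region x^2 + y^2 ≤ 25. Evaluating the double integral:

In polar coordinates (x = r cos θ, y = r sin θ, dA = r dr dθ) the integrand becomes 28, so

    ∬_D (28) dA = ∫_0^{2π} ∫_0^{5} (28) · r dr dθ.

Inner (r from 0 to 5): 350.
Outer (θ from 0 to 2π): 700π.

Therefore ∮_C P dx + Q dy = 700π.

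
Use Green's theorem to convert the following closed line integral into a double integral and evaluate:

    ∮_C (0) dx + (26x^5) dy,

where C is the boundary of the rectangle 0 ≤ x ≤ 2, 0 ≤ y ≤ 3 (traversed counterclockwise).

Green's theorem converts the closed line integral into a double integral over the enclosed region D:

    ∮_C P dx + Q dy = ∬_D (∂Q/∂x - ∂P/∂y) dA.

Here P = 0, Q = 26x^5, so

    ∂Q/∂x = 130x^4,    ∂P/∂y = 0,
    ∂Q/∂x - ∂P/∂y = 130x^4.

D is the region 0 ≤ x ≤ 2, 0 ≤ y ≤ 3. Evaluating the double integral:

    ∬_D (130x^4) dA = ∫_0^{2} ∫_0^{3} (130x^4) dy dx.

Inner (y from 0 to 3): 390x^4.
Outer (x from 0 to 2): 2496.

Therefore ∮_C P dx + Q dy = 2496.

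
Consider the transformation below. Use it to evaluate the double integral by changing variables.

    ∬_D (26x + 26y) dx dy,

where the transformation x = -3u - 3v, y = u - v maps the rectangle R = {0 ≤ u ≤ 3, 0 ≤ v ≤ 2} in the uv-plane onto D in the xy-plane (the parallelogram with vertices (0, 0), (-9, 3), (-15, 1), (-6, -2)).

Compute the Jacobian determinant of (x, y) with respect to (u, v):

    ∂(x,y)/∂(u,v) = | -3  -3 | = (-3)(-1) - (-3)(1) = 6.
                   | 1  -1 |

Its absolute value is |J| = 6 (the area scaling factor).

Substituting x = -3u - 3v, y = u - v into the integrand,

    26x + 26y → -52u - 104v,

so the integral becomes

    ∬_R (-52u - 104v) · |J| du dv = ∫_0^3 ∫_0^2 (-312u - 624v) dv du.

Inner (v): -624u - 1248.
Outer (u): -6552.

Therefore ∬_D (26x + 26y) dx dy = -6552.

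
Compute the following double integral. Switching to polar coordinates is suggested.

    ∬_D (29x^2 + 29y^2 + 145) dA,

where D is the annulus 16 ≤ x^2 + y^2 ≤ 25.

The region D is 4 ≤ r ≤ 5, 0 ≤ θ ≤ 2π in polar coordinates, where x = r cos(θ), y = r sin(θ), and dA = r dr dθ.

Under the substitution, the integrand becomes 29r^2 + 145, so

    ∬_D (29x^2 + 29y^2 + 145) dA = ∫_{0}^{2π} ∫_{4}^{5} (29r^2 + 145) · r dr dθ.

Inner integral (in r): ∫_{4}^{5} (29r^2 + 145) · r dr = 13311/4.

Outer integral (in θ): ∫_{0}^{2π} (13311/4) dθ = 13311π/2.

Therefore ∬_D (29x^2 + 29y^2 + 145) dA = 13311π/2.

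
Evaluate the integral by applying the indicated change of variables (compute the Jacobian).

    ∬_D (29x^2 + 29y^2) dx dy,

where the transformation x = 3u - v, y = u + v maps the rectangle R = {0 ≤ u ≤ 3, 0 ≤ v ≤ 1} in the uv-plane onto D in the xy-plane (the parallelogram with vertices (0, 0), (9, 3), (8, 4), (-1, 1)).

Compute the Jacobian determinant of (x, y) with respect to (u, v):

    ∂(x,y)/∂(u,v) = | 3  -1 | = (3)(1) - (-1)(1) = 4.
                   | 1  1 |

Its absolute value is |J| = 4 (the area scaling factor).

Substituting x = 3u - v, y = u + v into the integrand,

    29x^2 + 29y^2 → 290u^2 - 116u v + 58v^2,

so the integral becomes

    ∬_R (290u^2 - 116u v + 58v^2) · |J| du dv = ∫_0^3 ∫_0^1 (1160u^2 - 464u v + 232v^2) dv du.

Inner (v): 1160u^2 - 232u + 232/3.
Outer (u): 9628.

Therefore ∬_D (29x^2 + 29y^2) dx dy = 9628.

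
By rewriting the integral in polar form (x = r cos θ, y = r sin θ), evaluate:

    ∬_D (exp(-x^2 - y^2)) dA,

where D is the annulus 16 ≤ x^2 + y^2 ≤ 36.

The region D is 4 ≤ r ≤ 6, 0 ≤ θ ≤ 2π in polar coordinates, where x = r cos(θ), y = r sin(θ), and dA = r dr dθ.

Under the substitution, the integrand becomes exp(-r^2), so

    ∬_D (exp(-x^2 - y^2)) dA = ∫_{0}^{2π} ∫_{4}^{6} (exp(-r^2)) · r dr dθ.

Inner integral (in r): ∫_{4}^{6} (exp(-r^2)) · r dr = -(1 - exp(20))exp(-36)/2.

Outer integral (in θ): ∫_{0}^{2π} (-(1 - exp(20))exp(-36)/2) dθ = -π (1 - exp(20))exp(-36).

Therefore ∬_D (exp(-x^2 - y^2)) dA = -π (1 - exp(20))exp(-36).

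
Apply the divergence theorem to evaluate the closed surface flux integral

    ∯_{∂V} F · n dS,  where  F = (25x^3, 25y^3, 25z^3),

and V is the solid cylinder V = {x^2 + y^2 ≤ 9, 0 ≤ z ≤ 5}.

By the divergence theorem,

    ∯_{∂V} F · n dS = ∭_V (∇ · F) dV.

Compute the divergence:
    ∇ · F = ∂F_x/∂x + ∂F_y/∂y + ∂F_z/∂z = 75x^2 + 75y^2 + 75z^2.

In cylindrical coordinates, x = r cos(θ), y = r sin(θ), z = z, dV = r dr dθ dz, with 0 ≤ r ≤ 3, 0 ≤ θ ≤ 2π, 0 ≤ z ≤ 5.

The integrand, after substitution and multiplying by the volume element, becomes (75r^2 + 75z^2) · r, so

    ∭_V (∇·F) dV = ∫_0^{2π} ∫_0^{3} ∫_0^{5} (75r^2 + 75z^2) · r dz dr dθ.

Inner (z from 0 to 5): 375r^3 + 3125r.
Middle (r from 0 to 3): 86625/4.
Outer (θ from 0 to 2π): 86625π/2.

Therefore ∯_{∂V} F · n dS = 86625π/2.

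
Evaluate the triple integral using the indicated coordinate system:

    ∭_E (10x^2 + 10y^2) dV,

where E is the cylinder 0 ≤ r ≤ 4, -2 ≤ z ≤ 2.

In cylindrical coordinates, x = r cos(θ), y = r sin(θ), z = z, and dV = r dr dθ dz.

The integrand becomes 10r^2, so

    ∭_E (10x^2 + 10y^2) dV = ∫_{0}^{2π} ∫_{0}^{4} ∫_{-2}^{2} (10r^2) · r dz dr dθ.

Inner (z): 40r^3.
Middle (r from 0 to 4): 2560.
Outer (θ): 5120π.

Therefore the triple integral equals 5120π.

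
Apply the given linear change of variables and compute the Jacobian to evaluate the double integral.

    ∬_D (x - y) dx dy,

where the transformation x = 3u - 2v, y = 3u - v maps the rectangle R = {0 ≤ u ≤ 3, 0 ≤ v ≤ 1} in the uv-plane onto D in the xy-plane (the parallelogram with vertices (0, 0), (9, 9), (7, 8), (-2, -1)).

Compute the Jacobian determinant of (x, y) with respect to (u, v):

    ∂(x,y)/∂(u,v) = | 3  -2 | = (3)(-1) - (-2)(3) = 3.
                   | 3  -1 |

Its absolute value is |J| = 3 (the area scaling factor).

Substituting x = 3u - 2v, y = 3u - v into the integrand,

    x - y → -v,

so the integral becomes

    ∬_R (-v) · |J| du dv = ∫_0^3 ∫_0^1 (-3v) dv du.

Inner (v): -3/2.
Outer (u): -9/2.

Therefore ∬_D (x - y) dx dy = -9/2.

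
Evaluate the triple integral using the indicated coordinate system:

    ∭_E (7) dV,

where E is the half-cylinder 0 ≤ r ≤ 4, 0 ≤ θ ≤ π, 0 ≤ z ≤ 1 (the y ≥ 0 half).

In cylindrical coordinates, x = r cos(θ), y = r sin(θ), z = z, and dV = r dr dθ dz.

The integrand becomes 7, so

    ∭_E (7) dV = ∫_{0}^{π} ∫_{0}^{4} ∫_{0}^{1} (7) · r dz dr dθ.

Inner (z): 7r.
Middle (r from 0 to 4): 56.
Outer (θ): 56π.

Therefore the triple integral equals 56π.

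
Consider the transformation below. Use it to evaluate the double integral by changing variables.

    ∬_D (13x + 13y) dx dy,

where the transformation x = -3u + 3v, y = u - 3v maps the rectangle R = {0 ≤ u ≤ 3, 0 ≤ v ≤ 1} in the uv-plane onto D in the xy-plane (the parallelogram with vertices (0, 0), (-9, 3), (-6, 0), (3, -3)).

Compute the Jacobian determinant of (x, y) with respect to (u, v):

    ∂(x,y)/∂(u,v) = | -3  3 | = (-3)(-3) - (3)(1) = 6.
                   | 1  -3 |

Its absolute value is |J| = 6 (the area scaling factor).

Substituting x = -3u + 3v, y = u - 3v into the integrand,

    13x + 13y → -26u,

so the integral becomes

    ∬_R (-26u) · |J| du dv = ∫_0^3 ∫_0^1 (-156u) dv du.

Inner (v): -156u.
Outer (u): -702.

Therefore ∬_D (13x + 13y) dx dy = -702.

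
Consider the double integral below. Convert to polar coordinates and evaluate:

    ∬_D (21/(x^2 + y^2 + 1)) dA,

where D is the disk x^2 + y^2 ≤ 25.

The region D is 0 ≤ r ≤ 5, 0 ≤ θ ≤ 2π in polar coordinates, where x = r cos(θ), y = r sin(θ), and dA = r dr dθ.

Under the substitution, the integrand becomes 21/(r^2 + 1), so

    ∬_D (21/(x^2 + y^2 + 1)) dA = ∫_{0}^{2π} ∫_{0}^{5} (21/(r^2 + 1)) · r dr dθ.

Inner integral (in r): ∫_{0}^{5} (21/(r^2 + 1)) · r dr = 21log(26)/2.

Outer integral (in θ): ∫_{0}^{2π} (21log(26)/2) dθ = 21π log(26).

Therefore ∬_D (21/(x^2 + y^2 + 1)) dA = 21π log(26).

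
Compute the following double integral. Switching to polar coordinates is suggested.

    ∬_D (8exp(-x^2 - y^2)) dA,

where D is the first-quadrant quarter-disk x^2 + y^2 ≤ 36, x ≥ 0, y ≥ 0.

The region D is 0 ≤ r ≤ 6, 0 ≤ θ ≤ π/2 in polar coordinates, where x = r cos(θ), y = r sin(θ), and dA = r dr dθ.

Under the substitution, the integrand becomes 8exp(-r^2), so

    ∬_D (8exp(-x^2 - y^2)) dA = ∫_{0}^{π/2} ∫_{0}^{6} (8exp(-r^2)) · r dr dθ.

Inner integral (in r): ∫_{0}^{6} (8exp(-r^2)) · r dr = 4 - 4exp(-36).

Outer integral (in θ): ∫_{0}^{π/2} (4 - 4exp(-36)) dθ = -2π exp(-36) + 2π.

Therefore ∬_D (8exp(-x^2 - y^2)) dA = -2π exp(-36) + 2π.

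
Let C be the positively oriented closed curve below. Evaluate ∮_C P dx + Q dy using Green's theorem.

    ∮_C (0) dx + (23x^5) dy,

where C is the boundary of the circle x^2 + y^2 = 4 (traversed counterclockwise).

Green's theorem converts the closed line integral into a double integral over the enclosed region D:

    ∮_C P dx + Q dy = ∬_D (∂Q/∂x - ∂P/∂y) dA.

Here P = 0, Q = 23x^5, so

    ∂Q/∂x = 115x^4,    ∂P/∂y = 0,
    ∂Q/∂x - ∂P/∂y = 115x^4.

D is the region x^2 + y^2 ≤ 4. Evaluating the double integral:

In polar coordinates (x = r cos θ, y = r sin θ, dA = r dr dθ) the integrand becomes 115r^4cos(θ)^4, so

    ∬_D (115x^4) dA = ∫_0^{2π} ∫_0^{2} (115r^4cos(θ)^4) · r dr dθ.

Inner (r from 0 to 2): 3680cos(θ)^4/3.
Outer (θ from 0 to 2π): 920π.

Therefore ∮_C P dx + Q dy = 920π.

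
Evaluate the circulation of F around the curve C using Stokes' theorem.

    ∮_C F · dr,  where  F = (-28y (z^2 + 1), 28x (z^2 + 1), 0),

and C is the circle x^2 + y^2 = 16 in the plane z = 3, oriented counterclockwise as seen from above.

Let S be the flat disk x^2 + y^2 ≤ 16 in the plane z = 3, with upward unit normal n̂ = ẑ. By Stokes' theorem,

    ∮_C F · dr = ∬_S (∇ × F) · n̂ dS = ∬_D (curl F)_z dA,

where D is the disk x^2 + y^2 ≤ 16.

Compute the curl of F = (-28y (z^2 + 1), 28x (z^2 + 1), 0):
    (∇ × F)_x = ∂F_z/∂y - ∂F_y/∂z = -56x z,
    (∇ × F)_y = ∂F_x/∂z - ∂F_z/∂x = -56y z,
    (∇ × F)_z = ∂F_y/∂x - ∂F_x/∂y = 56z^2 + 56.

On z = 3, (curl F)_z = 560.

Convert to polar (x = r cos θ, y = r sin θ, dA = r dr dθ); the integrand becomes 560, so

    ∬_D (curl F)_z dA = ∫_0^{2π} ∫_0^{4} (560) · r dr dθ.

Inner (r from 0 to 4): 4480.
Outer (θ from 0 to 2π): 8960π.

Therefore ∮_C F · dr = 8960π.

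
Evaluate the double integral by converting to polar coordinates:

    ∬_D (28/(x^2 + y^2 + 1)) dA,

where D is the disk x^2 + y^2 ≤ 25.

The region D is 0 ≤ r ≤ 5, 0 ≤ θ ≤ 2π in polar coordinates, where x = r cos(θ), y = r sin(θ), and dA = r dr dθ.

Under the substitution, the integrand becomes 28/(r^2 + 1), so

    ∬_D (28/(x^2 + y^2 + 1)) dA = ∫_{0}^{2π} ∫_{0}^{5} (28/(r^2 + 1)) · r dr dθ.

Inner integral (in r): ∫_{0}^{5} (28/(r^2 + 1)) · r dr = log(64509974703297150976).

Outer integral (in θ): ∫_{0}^{2π} (log(64509974703297150976)) dθ = 28π log(26).

Therefore ∬_D (28/(x^2 + y^2 + 1)) dA = 28π log(26).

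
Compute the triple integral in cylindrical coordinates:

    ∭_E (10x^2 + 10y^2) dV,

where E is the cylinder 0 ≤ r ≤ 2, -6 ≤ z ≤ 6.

In cylindrical coordinates, x = r cos(θ), y = r sin(θ), z = z, and dV = r dr dθ dz.

The integrand becomes 10r^2, so

    ∭_E (10x^2 + 10y^2) dV = ∫_{0}^{2π} ∫_{0}^{2} ∫_{-6}^{6} (10r^2) · r dz dr dθ.

Inner (z): 120r^3.
Middle (r from 0 to 2): 480.
Outer (θ): 960π.

Therefore the triple integral equals 960π.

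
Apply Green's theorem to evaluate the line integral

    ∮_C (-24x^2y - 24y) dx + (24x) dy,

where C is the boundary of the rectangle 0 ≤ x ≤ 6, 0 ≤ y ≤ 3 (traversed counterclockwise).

Green's theorem converts the closed line integral into a double integral over the enclosed region D:

    ∮_C P dx + Q dy = ∬_D (∂Q/∂x - ∂P/∂y) dA.

Here P = -24x^2y - 24y, Q = 24x, so

    ∂Q/∂x = 24,    ∂P/∂y = -24x^2 - 24,
    ∂Q/∂x - ∂P/∂y = 24x^2 + 48.

D is the region 0 ≤ x ≤ 6, 0 ≤ y ≤ 3. Evaluating the double integral:

    ∬_D (24x^2 + 48) dA = ∫_0^{6} ∫_0^{3} (24x^2 + 48) dy dx.

Inner (y from 0 to 3): 72x^2 + 144.
Outer (x from 0 to 6): 6048.

Therefore ∮_C P dx + Q dy = 6048.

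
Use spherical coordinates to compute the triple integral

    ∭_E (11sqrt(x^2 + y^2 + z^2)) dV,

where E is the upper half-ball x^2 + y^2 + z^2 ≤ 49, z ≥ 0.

In spherical coordinates, x = ρ sin(φ) cos(θ), y = ρ sin(φ) sin(θ), z = ρ cos(φ), and dV = ρ^2 sin(φ) dρ dφ dθ.

The integrand becomes 11ρ, so

    ∭_E (11sqrt(x^2 + y^2 + z^2)) dV = ∫_{0}^{2π} ∫_{0}^{π/2} ∫_{0}^{7} (11ρ) · ρ^2 sin(φ) dρ dφ dθ.

Inner (ρ): 26411sin(φ)/4.
Middle (φ): 26411/4.
Outer (θ): 26411π/2.

Therefore the triple integral equals 26411π/2.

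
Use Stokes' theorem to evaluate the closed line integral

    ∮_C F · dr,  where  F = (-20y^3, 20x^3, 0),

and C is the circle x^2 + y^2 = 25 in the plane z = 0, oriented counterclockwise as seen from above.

Let S be the flat disk x^2 + y^2 ≤ 25 in the plane z = 0, with upward unit normal n̂ = ẑ. By Stokes' theorem,

    ∮_C F · dr = ∬_S (∇ × F) · n̂ dS = ∬_D (curl F)_z dA,

where D is the disk x^2 + y^2 ≤ 25.

Compute the curl of F = (-20y^3, 20x^3, 0):
    (∇ × F)_x = ∂F_z/∂y - ∂F_y/∂z = 0,
    (∇ × F)_y = ∂F_x/∂z - ∂F_z/∂x = 0,
    (∇ × F)_z = ∂F_y/∂x - ∂F_x/∂y = 60x^2 + 60y^2.

On z = 0, (curl F)_z = 60x^2 + 60y^2.

Convert to polar (x = r cos θ, y = r sin θ, dA = r dr dθ); the integrand becomes 60r^2, so

    ∬_D (curl F)_z dA = ∫_0^{2π} ∫_0^{5} (60r^2) · r dr dθ.

Inner (r from 0 to 5): 9375.
Outer (θ from 0 to 2π): 18750π.

Therefore ∮_C F · dr = 18750π.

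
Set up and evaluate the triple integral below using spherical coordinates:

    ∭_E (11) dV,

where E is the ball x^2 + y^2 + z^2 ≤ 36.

In spherical coordinates, x = ρ sin(φ) cos(θ), y = ρ sin(φ) sin(θ), z = ρ cos(φ), and dV = ρ^2 sin(φ) dρ dφ dθ.

The integrand becomes 11, so

    ∭_E (11) dV = ∫_{0}^{2π} ∫_{0}^{π} ∫_{0}^{6} (11) · ρ^2 sin(φ) dρ dφ dθ.

Inner (ρ): 792sin(φ).
Middle (φ): 1584.
Outer (θ): 3168π.

Therefore the triple integral equals 3168π.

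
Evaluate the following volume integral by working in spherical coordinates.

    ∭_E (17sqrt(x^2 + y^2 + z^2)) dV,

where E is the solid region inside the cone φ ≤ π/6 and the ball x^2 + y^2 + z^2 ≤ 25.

In spherical coordinates, x = ρ sin(φ) cos(θ), y = ρ sin(φ) sin(θ), z = ρ cos(φ), and dV = ρ^2 sin(φ) dρ dφ dθ.

The integrand becomes 17ρ, so

    ∭_E (17sqrt(x^2 + y^2 + z^2)) dV = ∫_{0}^{2π} ∫_{0}^{π/6} ∫_{0}^{5} (17ρ) · ρ^2 sin(φ) dρ dφ dθ.

Inner (ρ): 10625sin(φ)/4.
Middle (φ): 10625/4 - 10625sqrt(3)/8.
Outer (θ): 10625π (2 - sqrt(3))/4.

Therefore the triple integral equals 10625π (2 - sqrt(3))/4.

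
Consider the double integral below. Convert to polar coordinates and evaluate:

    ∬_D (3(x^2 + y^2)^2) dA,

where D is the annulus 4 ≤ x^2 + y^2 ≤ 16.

The region D is 2 ≤ r ≤ 4, 0 ≤ θ ≤ 2π in polar coordinates, where x = r cos(θ), y = r sin(θ), and dA = r dr dθ.

Under the substitution, the integrand becomes 3r^4, so

    ∬_D (3(x^2 + y^2)^2) dA = ∫_{0}^{2π} ∫_{2}^{4} (3r^4) · r dr dθ.

Inner integral (in r): ∫_{2}^{4} (3r^4) · r dr = 2016.

Outer integral (in θ): ∫_{0}^{2π} (2016) dθ = 4032π.

Therefore ∬_D (3(x^2 + y^2)^2) dA = 4032π.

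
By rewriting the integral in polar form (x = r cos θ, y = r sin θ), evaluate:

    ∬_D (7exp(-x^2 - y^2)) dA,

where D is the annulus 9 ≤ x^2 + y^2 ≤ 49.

The region D is 3 ≤ r ≤ 7, 0 ≤ θ ≤ 2π in polar coordinates, where x = r cos(θ), y = r sin(θ), and dA = r dr dθ.

Under the substitution, the integrand becomes 7exp(-r^2), so

    ∬_D (7exp(-x^2 - y^2)) dA = ∫_{0}^{2π} ∫_{3}^{7} (7exp(-r^2)) · r dr dθ.

Inner integral (in r): ∫_{3}^{7} (7exp(-r^2)) · r dr = -(7 - 7exp(40))exp(-49)/2.

Outer integral (in θ): ∫_{0}^{2π} (-(7 - 7exp(40))exp(-49)/2) dθ = -7π (1 - exp(40))exp(-49).

Therefore ∬_D (7exp(-x^2 - y^2)) dA = -7π (1 - exp(40))exp(-49).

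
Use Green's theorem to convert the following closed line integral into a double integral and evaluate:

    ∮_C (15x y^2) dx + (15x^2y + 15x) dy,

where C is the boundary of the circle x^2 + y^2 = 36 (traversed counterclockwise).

Green's theorem converts the closed line integral into a double integral over the enclosed region D:

    ∮_C P dx + Q dy = ∬_D (∂Q/∂x - ∂P/∂y) dA.

Here P = 15x y^2, Q = 15x^2y + 15x, so

    ∂Q/∂x = 30x y + 15,    ∂P/∂y = 30x y,
    ∂Q/∂x - ∂P/∂y = 15.

D is the region x^2 + y^2 ≤ 36. Evaluating the double integral:

In polar coordinates (x = r cos θ, y = r sin θ, dA = r dr dθ) the integrand becomes 15, so

    ∬_D (15) dA = ∫_0^{2π} ∫_0^{6} (15) · r dr dθ.

Inner (r from 0 to 6): 270.
Outer (θ from 0 to 2π): 540π.

Therefore ∮_C P dx + Q dy = 540π.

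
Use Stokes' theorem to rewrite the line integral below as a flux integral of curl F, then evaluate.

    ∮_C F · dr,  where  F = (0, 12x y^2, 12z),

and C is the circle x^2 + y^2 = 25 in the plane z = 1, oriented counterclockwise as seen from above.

Let S be the flat disk x^2 + y^2 ≤ 25 in the plane z = 1, with upward unit normal n̂ = ẑ. By Stokes' theorem,

    ∮_C F · dr = ∬_S (∇ × F) · n̂ dS = ∬_D (curl F)_z dA,

where D is the disk x^2 + y^2 ≤ 25.

Compute the curl of F = (0, 12x y^2, 12z):
    (∇ × F)_x = ∂F_z/∂y - ∂F_y/∂z = 0,
    (∇ × F)_y = ∂F_x/∂z - ∂F_z/∂x = 0,
    (∇ × F)_z = ∂F_y/∂x - ∂F_x/∂y = 12y^2.

On z = 1, (curl F)_z = 12y^2.

Convert to polar (x = r cos θ, y = r sin θ, dA = r dr dθ); the integrand becomes 12r^2sin(θ)^2, so

    ∬_D (curl F)_z dA = ∫_0^{2π} ∫_0^{5} (12r^2sin(θ)^2) · r dr dθ.

Inner (r from 0 to 5): 1875sin(θ)^2.
Outer (θ from 0 to 2π): 1875π.

Therefore ∮_C F · dr = 1875π.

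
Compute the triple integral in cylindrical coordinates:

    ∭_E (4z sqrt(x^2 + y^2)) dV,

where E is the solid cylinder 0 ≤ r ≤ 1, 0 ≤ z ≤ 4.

In cylindrical coordinates, x = r cos(θ), y = r sin(θ), z = z, and dV = r dr dθ dz.

The integrand becomes 4r z, so

    ∭_E (4z sqrt(x^2 + y^2)) dV = ∫_{0}^{2π} ∫_{0}^{1} ∫_{0}^{4} (4r z) · r dz dr dθ.

Inner (z): 32r^2.
Middle (r from 0 to 1): 32/3.
Outer (θ): 64π/3.

Therefore the triple integral equals 64π/3.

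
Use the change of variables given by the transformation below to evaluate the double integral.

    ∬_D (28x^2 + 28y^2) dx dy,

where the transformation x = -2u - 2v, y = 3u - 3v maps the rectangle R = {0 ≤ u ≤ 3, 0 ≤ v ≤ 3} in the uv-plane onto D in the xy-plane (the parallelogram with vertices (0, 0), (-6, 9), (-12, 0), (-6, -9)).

Compute the Jacobian determinant of (x, y) with respect to (u, v):

    ∂(x,y)/∂(u,v) = | -2  -2 | = (-2)(-3) - (-2)(3) = 12.
                   | 3  -3 |

Its absolute value is |J| = 12 (the area scaling factor).

Substituting x = -2u - 2v, y = 3u - 3v into the integrand,

    28x^2 + 28y^2 → 364u^2 - 280u v + 364v^2,

so the integral becomes

    ∬_R (364u^2 - 280u v + 364v^2) · |J| du dv = ∫_0^3 ∫_0^3 (4368u^2 - 3360u v + 4368v^2) dv du.

Inner (v): 13104u^2 - 15120u + 39312.
Outer (u): 167832.

Therefore ∬_D (28x^2 + 28y^2) dx dy = 167832.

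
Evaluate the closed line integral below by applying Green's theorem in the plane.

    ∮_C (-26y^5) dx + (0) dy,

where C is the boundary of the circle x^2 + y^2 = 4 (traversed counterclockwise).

Green's theorem converts the closed line integral into a double integral over the enclosed region D:

    ∮_C P dx + Q dy = ∬_D (∂Q/∂x - ∂P/∂y) dA.

Here P = -26y^5, Q = 0, so

    ∂Q/∂x = 0,    ∂P/∂y = -130y^4,
    ∂Q/∂x - ∂P/∂y = 130y^4.

D is the region x^2 + y^2 ≤ 4. Evaluating the double integral:

In polar coordinates (x = r cos θ, y = r sin θ, dA = r dr dθ) the integrand becomes 130r^4sin(θ)^4, so

    ∬_D (130y^4) dA = ∫_0^{2π} ∫_0^{2} (130r^4sin(θ)^4) · r dr dθ.

Inner (r from 0 to 2): 4160sin(θ)^4/3.
Outer (θ from 0 to 2π): 1040π.

Therefore ∮_C P dx + Q dy = 1040π.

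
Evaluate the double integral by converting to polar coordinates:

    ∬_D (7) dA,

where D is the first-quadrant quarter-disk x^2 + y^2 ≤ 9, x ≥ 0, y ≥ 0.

The region D is 0 ≤ r ≤ 3, 0 ≤ θ ≤ π/2 in polar coordinates, where x = r cos(θ), y = r sin(θ), and dA = r dr dθ.

Under the substitution, the integrand becomes 7, so

    ∬_D (7) dA = ∫_{0}^{π/2} ∫_{0}^{3} (7) · r dr dθ.

Inner integral (in r): ∫_{0}^{3} (7) · r dr = 63/2.

Outer integral (in θ): ∫_{0}^{π/2} (63/2) dθ = 63π/4.

Therefore ∬_D (7) dA = 63π/4.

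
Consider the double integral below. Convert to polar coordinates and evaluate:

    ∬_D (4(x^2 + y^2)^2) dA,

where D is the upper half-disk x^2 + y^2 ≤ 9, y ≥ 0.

The region D is 0 ≤ r ≤ 3, 0 ≤ θ ≤ π in polar coordinates, where x = r cos(θ), y = r sin(θ), and dA = r dr dθ.

Under the substitution, the integrand becomes 4r^4, so

    ∬_D (4(x^2 + y^2)^2) dA = ∫_{0}^{π} ∫_{0}^{3} (4r^4) · r dr dθ.

Inner integral (in r): ∫_{0}^{3} (4r^4) · r dr = 486.

Outer integral (in θ): ∫_{0}^{π} (486) dθ = 486π.

Therefore ∬_D (4(x^2 + y^2)^2) dA = 486π.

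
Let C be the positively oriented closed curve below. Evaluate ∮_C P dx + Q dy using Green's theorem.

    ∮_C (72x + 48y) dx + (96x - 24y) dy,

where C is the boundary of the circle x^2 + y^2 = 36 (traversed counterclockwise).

Green's theorem converts the closed line integral into a double integral over the enclosed region D:

    ∮_C P dx + Q dy = ∬_D (∂Q/∂x - ∂P/∂y) dA.

Here P = 72x + 48y, Q = 96x - 24y, so

    ∂Q/∂x = 96,    ∂P/∂y = 48,
    ∂Q/∂x - ∂P/∂y = 48.

D is the region x^2 + y^2 ≤ 36. Evaluating the double integral:

In polar coordinates (x = r cos θ, y = r sin θ, dA = r dr dθ) the integrand becomes 48, so

    ∬_D (48) dA = ∫_0^{2π} ∫_0^{6} (48) · r dr dθ.

Inner (r from 0 to 6): 864.
Outer (θ from 0 to 2π): 1728π.

Therefore ∮_C P dx + Q dy = 1728π.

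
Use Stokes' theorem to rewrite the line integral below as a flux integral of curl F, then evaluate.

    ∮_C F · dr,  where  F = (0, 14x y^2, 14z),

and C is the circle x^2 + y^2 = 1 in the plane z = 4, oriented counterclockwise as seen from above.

Let S be the flat disk x^2 + y^2 ≤ 1 in the plane z = 4, with upward unit normal n̂ = ẑ. By Stokes' theorem,

    ∮_C F · dr = ∬_S (∇ × F) · n̂ dS = ∬_D (curl F)_z dA,

where D is the disk x^2 + y^2 ≤ 1.

Compute the curl of F = (0, 14x y^2, 14z):
    (∇ × F)_x = ∂F_z/∂y - ∂F_y/∂z = 0,
    (∇ × F)_y = ∂F_x/∂z - ∂F_z/∂x = 0,
    (∇ × F)_z = ∂F_y/∂x - ∂F_x/∂y = 14y^2.

On z = 4, (curl F)_z = 14y^2.

Convert to polar (x = r cos θ, y = r sin θ, dA = r dr dθ); the integrand becomes 14r^2sin(θ)^2, so

    ∬_D (curl F)_z dA = ∫_0^{2π} ∫_0^{1} (14r^2sin(θ)^2) · r dr dθ.

Inner (r from 0 to 1): 7sin(θ)^2/2.
Outer (θ from 0 to 2π): 7π/2.

Therefore ∮_C F · dr = 7π/2.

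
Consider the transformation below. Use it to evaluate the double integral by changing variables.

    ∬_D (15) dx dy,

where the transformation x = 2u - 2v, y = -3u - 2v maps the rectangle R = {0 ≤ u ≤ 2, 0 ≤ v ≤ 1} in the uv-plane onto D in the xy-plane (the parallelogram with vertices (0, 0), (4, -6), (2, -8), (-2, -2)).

Compute the Jacobian determinant of (x, y) with respect to (u, v):

    ∂(x,y)/∂(u,v) = | 2  -2 | = (2)(-2) - (-2)(-3) = -10.
                   | -3  -2 |

Its absolute value is |J| = 10 (the area scaling factor).

Substituting x = 2u - 2v, y = -3u - 2v into the integrand,

    15 → 15,

so the integral becomes

    ∬_R (15) · |J| du dv = ∫_0^2 ∫_0^1 (150) dv du.

Inner (v): 150.
Outer (u): 300.

Therefore ∬_D (15) dx dy = 300.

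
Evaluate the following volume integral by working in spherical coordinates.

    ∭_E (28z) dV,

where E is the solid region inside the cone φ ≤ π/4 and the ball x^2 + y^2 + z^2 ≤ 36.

In spherical coordinates, x = ρ sin(φ) cos(θ), y = ρ sin(φ) sin(θ), z = ρ cos(φ), and dV = ρ^2 sin(φ) dρ dφ dθ.

The integrand becomes 28ρ cos(φ), so

    ∭_E (28z) dV = ∫_{0}^{2π} ∫_{0}^{π/4} ∫_{0}^{6} (28ρ cos(φ)) · ρ^2 sin(φ) dρ dφ dθ.

Inner (ρ): 4536sin(2φ).
Middle (φ): 2268.
Outer (θ): 4536π.

Therefore the triple integral equals 4536π.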